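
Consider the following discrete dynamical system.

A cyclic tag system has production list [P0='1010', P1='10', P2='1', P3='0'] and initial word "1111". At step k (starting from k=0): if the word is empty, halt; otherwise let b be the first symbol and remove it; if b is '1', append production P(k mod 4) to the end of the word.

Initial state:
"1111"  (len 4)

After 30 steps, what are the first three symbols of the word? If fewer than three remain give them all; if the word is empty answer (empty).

010

0) "1111"  (len 4)
1) "1111010"  (len 7)
2) "11101010"  (len 8)
3) "11010101"  (len 8)
4) "10101010"  (len 8)
5) "01010101010"  (len 11)
6) "1010101010"  (len 10)
7) "0101010101"  (len 10)
8) "101010101"  (len 9)
9) "010101011010"  (len 12)
10) "10101011010"  (len 11)
11) "01010110101"  (len 11)
12) "1010110101"  (len 10)
13) "0101101011010"  (len 13)
14) "101101011010"  (len 12)
15) "011010110101"  (len 12)
16) "11010110101"  (len 11)
17) "10101101011010"  (len 14)
18) "010110101101010"  (len 15)
19) "10110101101010"  (len 14)
20) "01101011010100"  (len 14)
21) "1101011010100"  (len 13)
22) "10101101010010"  (len 14)
23) "01011010100101"  (len 14)
24) "1011010100101"  (len 13)
25) "0110101001011010"  (len 16)
26) "110101001011010"  (len 15)
27) "101010010110101"  (len 15)
28) "010100101101010"  (len 15)
29) "10100101101010"  (len 14)
30) "010010110101010"  (len 15)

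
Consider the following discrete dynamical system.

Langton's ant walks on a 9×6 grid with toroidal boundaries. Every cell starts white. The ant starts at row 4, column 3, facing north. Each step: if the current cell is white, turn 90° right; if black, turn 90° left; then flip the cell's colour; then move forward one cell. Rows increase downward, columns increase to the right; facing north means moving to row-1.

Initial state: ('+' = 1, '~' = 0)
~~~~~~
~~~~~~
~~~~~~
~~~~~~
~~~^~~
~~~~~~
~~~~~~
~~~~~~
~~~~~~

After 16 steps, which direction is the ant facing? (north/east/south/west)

north

gen 0: ~~~~~~
~~~~~~
~~~~~~
~~~~~~
~~~^~~
~~~~~~
~~~~~~
~~~~~~
~~~~~~
gen 1: ~~~~~~
~~~~~~
~~~~~~
~~~~~~
~~~+>~
~~~~~~
~~~~~~
~~~~~~
~~~~~~
gen 2: ~~~~~~
~~~~~~
~~~~~~
~~~~~~
~~~++~
~~~~v~
~~~~~~
~~~~~~
~~~~~~
gen 3: ~~~~~~
~~~~~~
~~~~~~
~~~~~~
~~~++~
~~~<+~
~~~~~~
~~~~~~
~~~~~~
gen 4: ~~~~~~
~~~~~~
~~~~~~
~~~~~~
~~~^+~
~~~++~
~~~~~~
~~~~~~
~~~~~~
gen 5: ~~~~~~
~~~~~~
~~~~~~
~~~~~~
~~<~+~
~~~++~
~~~~~~
~~~~~~
~~~~~~
gen 6: ~~~~~~
~~~~~~
~~~~~~
~~^~~~
~~+~+~
~~~++~
~~~~~~
~~~~~~
~~~~~~
gen 7: ~~~~~~
~~~~~~
~~~~~~
~~+>~~
~~+~+~
~~~++~
~~~~~~
~~~~~~
~~~~~~
gen 8: ~~~~~~
~~~~~~
~~~~~~
~~++~~
~~+v+~
~~~++~
~~~~~~
~~~~~~
~~~~~~
gen 9: ~~~~~~
~~~~~~
~~~~~~
~~++~~
~~<++~
~~~++~
~~~~~~
~~~~~~
~~~~~~
gen 10: ~~~~~~
~~~~~~
~~~~~~
~~++~~
~~~++~
~~v++~
~~~~~~
~~~~~~
~~~~~~
gen 11: ~~~~~~
~~~~~~
~~~~~~
~~++~~
~~~++~
~<+++~
~~~~~~
~~~~~~
~~~~~~
gen 12: ~~~~~~
~~~~~~
~~~~~~
~~++~~
~^~++~
~++++~
~~~~~~
~~~~~~
~~~~~~
gen 13: ~~~~~~
~~~~~~
~~~~~~
~~++~~
~+>++~
~++++~
~~~~~~
~~~~~~
~~~~~~
gen 14: ~~~~~~
~~~~~~
~~~~~~
~~++~~
~++++~
~+v++~
~~~~~~
~~~~~~
~~~~~~
gen 15: ~~~~~~
~~~~~~
~~~~~~
~~++~~
~++++~
~+~>+~
~~~~~~
~~~~~~
~~~~~~
gen 16: ~~~~~~
~~~~~~
~~~~~~
~~++~~
~++^+~
~+~~+~
~~~~~~
~~~~~~
~~~~~~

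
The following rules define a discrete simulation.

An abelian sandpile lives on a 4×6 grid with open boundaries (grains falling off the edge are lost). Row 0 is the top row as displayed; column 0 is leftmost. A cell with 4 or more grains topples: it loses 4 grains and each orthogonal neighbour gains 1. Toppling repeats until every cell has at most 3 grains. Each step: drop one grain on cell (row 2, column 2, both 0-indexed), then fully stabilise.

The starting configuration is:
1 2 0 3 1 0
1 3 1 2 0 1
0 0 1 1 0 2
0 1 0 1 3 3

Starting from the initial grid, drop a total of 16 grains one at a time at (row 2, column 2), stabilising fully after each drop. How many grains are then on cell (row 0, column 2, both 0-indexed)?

3

t=0: 1 2 0 3 1 0
1 3 1 2 0 1
0 0 1 1 0 2
0 1 0 1 3 3
t=1: 1 2 0 3 1 0
1 3 1 2 0 1
0 0 2 1 0 2
0 1 0 1 3 3
t=2: 1 2 0 3 1 0
1 3 1 2 0 1
0 0 3 1 0 2
0 1 0 1 3 3
t=3: 1 2 0 3 1 0
1 3 2 2 0 1
0 1 0 2 0 2
0 1 1 1 3 3
t=4: 1 2 0 3 1 0
1 3 2 2 0 1
0 1 1 2 0 2
0 1 1 1 3 3
t=5: 1 2 0 3 1 0
1 3 2 2 0 1
0 1 2 2 0 2
0 1 1 1 3 3
t=6: 1 2 0 3 1 0
1 3 2 2 0 1
0 1 3 2 0 2
0 1 1 1 3 3
t=7: 1 2 0 3 1 0
1 3 3 2 0 1
0 2 0 3 0 2
0 1 2 1 3 3
t=8: 1 2 0 3 1 0
1 3 3 2 0 1
0 2 1 3 0 2
0 1 2 1 3 3
t=9: 1 2 0 3 1 0
1 3 3 2 0 1
0 2 2 3 0 2
0 1 2 1 3 3
t=10: 1 2 0 3 1 0
1 3 3 2 0 1
0 2 3 3 0 2
0 1 2 1 3 3
t=11: 1 3 2 0 2 0
2 1 2 1 1 1
1 0 3 1 1 2
0 2 3 2 3 3
t=12: 1 3 2 0 2 0
2 1 3 1 1 1
1 1 1 2 1 2
0 3 0 3 3 3
t=13: 1 3 2 0 2 0
2 1 3 1 1 1
1 1 2 2 1 2
0 3 0 3 3 3
t=14: 1 3 2 0 2 0
2 1 3 1 1 1
1 1 3 2 1 2
0 3 0 3 3 3
t=15: 1 3 3 0 2 0
2 2 0 2 1 1
1 2 1 3 1 2
0 3 1 3 3 3
t=16: 1 3 3 0 2 0
2 2 0 2 1 1
1 2 2 3 1 2
0 3 1 3 3 3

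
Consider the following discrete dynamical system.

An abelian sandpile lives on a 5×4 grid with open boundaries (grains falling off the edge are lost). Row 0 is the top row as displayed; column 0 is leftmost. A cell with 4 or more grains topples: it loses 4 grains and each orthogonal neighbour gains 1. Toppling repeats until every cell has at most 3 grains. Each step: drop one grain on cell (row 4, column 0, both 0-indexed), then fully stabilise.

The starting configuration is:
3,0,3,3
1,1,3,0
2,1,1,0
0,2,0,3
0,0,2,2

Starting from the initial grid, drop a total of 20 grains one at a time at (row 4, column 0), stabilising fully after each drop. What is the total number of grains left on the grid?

35

gen 0: 3,0,3,3
1,1,3,0
2,1,1,0
0,2,0,3
0,0,2,2
gen 1: 3,0,3,3
1,1,3,0
2,1,1,0
0,2,0,3
1,0,2,2
gen 2: 3,0,3,3
1,1,3,0
2,1,1,0
0,2,0,3
2,0,2,2
gen 3: 3,0,3,3
1,1,3,0
2,1,1,0
0,2,0,3
3,0,2,2
gen 4: 3,0,3,3
1,1,3,0
2,1,1,0
1,2,0,3
0,1,2,2
gen 5: 3,0,3,3
1,1,3,0
2,1,1,0
1,2,0,3
1,1,2,2
gen 6: 3,0,3,3
1,1,3,0
2,1,1,0
1,2,0,3
2,1,2,2
gen 7: 3,0,3,3
1,1,3,0
2,1,1,0
1,2,0,3
3,1,2,2
gen 8: 3,0,3,3
1,1,3,0
2,1,1,0
2,2,0,3
0,2,2,2
gen 9: 3,0,3,3
1,1,3,0
2,1,1,0
2,2,0,3
1,2,2,2
gen 10: 3,0,3,3
1,1,3,0
2,1,1,0
2,2,0,3
2,2,2,2
gen 11: 3,0,3,3
1,1,3,0
2,1,1,0
2,2,0,3
3,2,2,2
gen 12: 3,0,3,3
1,1,3,0
2,1,1,0
3,2,0,3
0,3,2,2
gen 13: 3,0,3,3
1,1,3,0
2,1,1,0
3,2,0,3
1,3,2,2
gen 14: 3,0,3,3
1,1,3,0
2,1,1,0
3,2,0,3
2,3,2,2
gen 15: 3,0,3,3
1,1,3,0
2,1,1,0
3,2,0,3
3,3,2,2
gen 16: 3,0,3,3
1,1,3,0
3,2,1,0
1,0,1,3
2,1,3,2
gen 17: 3,0,3,3
1,1,3,0
3,2,1,0
1,0,1,3
3,1,3,2
gen 18: 3,0,3,3
1,1,3,0
3,2,1,0
2,0,1,3
0,2,3,2
gen 19: 3,0,3,3
1,1,3,0
3,2,1,0
2,0,1,3
1,2,3,2
gen 20: 3,0,3,3
1,1,3,0
3,2,1,0
2,0,1,3
2,2,3,2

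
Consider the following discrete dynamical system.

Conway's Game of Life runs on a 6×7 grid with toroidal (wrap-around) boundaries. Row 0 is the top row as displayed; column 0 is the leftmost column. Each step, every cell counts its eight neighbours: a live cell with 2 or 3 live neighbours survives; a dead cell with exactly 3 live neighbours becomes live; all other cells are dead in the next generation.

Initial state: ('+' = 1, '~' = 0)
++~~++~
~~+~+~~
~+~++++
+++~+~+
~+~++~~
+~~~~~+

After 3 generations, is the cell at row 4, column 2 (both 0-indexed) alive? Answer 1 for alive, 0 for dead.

1

t=0: ++~~++~
~~+~+~~
~+~++++
+++~+~+
~+~++~~
+~~~~~+
t=1: ++~+++~
~~+~~~~
~~~~~~+
~~~~~~+
~~~++~~
~~++~~+
t=2: ++~~+++
+++++++
~~~~~~~
~~~~~+~
~~++++~
++~~~~+
t=3: ~~~~~~~
~~++~~~
++++~~~
~~~+~+~
++++++~
~~~~~~~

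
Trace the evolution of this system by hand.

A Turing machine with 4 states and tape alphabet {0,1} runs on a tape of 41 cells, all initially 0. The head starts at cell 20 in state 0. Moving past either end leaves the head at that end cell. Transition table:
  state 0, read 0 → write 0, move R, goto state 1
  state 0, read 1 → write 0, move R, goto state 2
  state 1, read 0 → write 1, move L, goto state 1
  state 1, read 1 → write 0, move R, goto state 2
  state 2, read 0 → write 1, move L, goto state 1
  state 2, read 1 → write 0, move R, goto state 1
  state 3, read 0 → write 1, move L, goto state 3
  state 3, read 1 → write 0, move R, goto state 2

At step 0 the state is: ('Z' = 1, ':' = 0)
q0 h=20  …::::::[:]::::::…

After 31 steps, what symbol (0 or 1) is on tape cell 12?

1

k=0  q0 h=20  …::::::[:]::::::…
k=1  q1 h=21  …::::::[:]::::::…
k=2  q1 h=20  …::::::[:]Z:::::…
k=3  q1 h=19  …::::::[:]ZZ::::…
k=4  q1 h=18  …::::::[:]ZZZ:::…
k=5  q1 h=17  …::::::[:]ZZZZ::…
k=6  q1 h=16  …::::::[:]ZZZZZ:…
k=7  q1 h=15  …::::::[:]ZZZZZZ…
k=8  q1 h=14  …::::::[:]ZZZZZZ…
k=9  q1 h=13  …::::::[:]ZZZZZZ…
k=10  q1 h=12  …::::::[:]ZZZZZZ…
k=11  q1 h=11  …::::::[:]ZZZZZZ…
k=12  q1 h=10  …::::::[:]ZZZZZZ…
k=13  q1 h= 9  …::::::[:]ZZZZZZ…
k=14  q1 h= 8  …::::::[:]ZZZZZZ…
k=15  q1 h= 7  …::::::[:]ZZZZZZ…
k=16  q1 h= 6  |::::::[:]ZZZZZZ…
k=17  q1 h= 5  |:::::[:]ZZZZZZ…
k=18  q1 h= 4  |::::[:]ZZZZZZ…
k=19  q1 h= 3  |:::[:]ZZZZZZ…
k=20  q1 h= 2  |::[:]ZZZZZZ…
k=21  q1 h= 1  |:[:]ZZZZZZ…
k=22  q1 h= 0  |[:]ZZZZZZ…
k=23  q1 h= 0  |[Z]ZZZZZZ…
k=24  q2 h= 1  |:[Z]ZZZZZZ…
k=25  q1 h= 2  |::[Z]ZZZZZZ…
k=26  q2 h= 3  |:::[Z]ZZZZZZ…
k=27  q1 h= 4  |::::[Z]ZZZZZZ…
k=28  q2 h= 5  |:::::[Z]ZZZZZZ…
k=29  q1 h= 6  |::::::[Z]ZZZZZZ…
k=30  q2 h= 7  …::::::[Z]ZZZZZZ…
k=31  q1 h= 8  …::::::[Z]ZZZZZZ…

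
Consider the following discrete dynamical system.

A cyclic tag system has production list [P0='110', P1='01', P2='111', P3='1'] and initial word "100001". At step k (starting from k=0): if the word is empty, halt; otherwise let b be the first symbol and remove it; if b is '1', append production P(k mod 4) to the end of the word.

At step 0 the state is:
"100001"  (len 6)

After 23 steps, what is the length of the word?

17

[0] "100001"  (len 6)
[1] "00001110"  (len 8)
[2] "0001110"  (len 7)
[3] "001110"  (len 6)
[4] "01110"  (len 5)
[5] "1110"  (len 4)
[6] "11001"  (len 5)
[7] "1001111"  (len 7)
[8] "0011111"  (len 7)
[9] "011111"  (len 6)
[10] "11111"  (len 5)
[11] "1111111"  (len 7)
[12] "1111111"  (len 7)
[13] "111111110"  (len 9)
[14] "1111111001"  (len 10)
[15] "111111001111"  (len 12)
[16] "111110011111"  (len 12)
[17] "11110011111110"  (len 14)
[18] "111001111111001"  (len 15)
[19] "11001111111001111"  (len 17)
[20] "10011111110011111"  (len 17)
[21] "0011111110011111110"  (len 19)
[22] "011111110011111110"  (len 18)
[23] "11111110011111110"  (len 17)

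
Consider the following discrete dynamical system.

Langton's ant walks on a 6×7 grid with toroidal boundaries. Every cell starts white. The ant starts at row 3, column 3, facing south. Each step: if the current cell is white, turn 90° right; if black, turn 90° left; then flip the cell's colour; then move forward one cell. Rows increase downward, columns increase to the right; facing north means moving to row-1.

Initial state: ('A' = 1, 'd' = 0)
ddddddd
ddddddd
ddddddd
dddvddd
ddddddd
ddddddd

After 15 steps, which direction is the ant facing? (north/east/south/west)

west

k=0  ddddddd
ddddddd
ddddddd
dddvddd
ddddddd
ddddddd
k=1  ddddddd
ddddddd
ddddddd
dd<Addd
ddddddd
ddddddd
k=2  ddddddd
ddddddd
dd^dddd
ddAAddd
ddddddd
ddddddd
k=3  ddddddd
ddddddd
ddA>ddd
ddAAddd
ddddddd
ddddddd
k=4  ddddddd
ddddddd
ddAAddd
ddAvddd
ddddddd
ddddddd
k=5  ddddddd
ddddddd
ddAAddd
ddAd>dd
ddddddd
ddddddd
k=6  ddddddd
ddddddd
ddAAddd
ddAdAdd
ddddvdd
ddddddd
k=7  ddddddd
ddddddd
ddAAddd
ddAdAdd
ddd<Add
ddddddd
k=8  ddddddd
ddddddd
ddAAddd
ddA^Add
dddAAdd
ddddddd
k=9  ddddddd
ddddddd
ddAAddd
ddAA>dd
dddAAdd
ddddddd
k=10  ddddddd
ddddddd
ddAA^dd
ddAAddd
dddAAdd
ddddddd
k=11  ddddddd
ddddddd
ddAAA>d
ddAAddd
dddAAdd
ddddddd
k=12  ddddddd
ddddddd
ddAAAAd
ddAAdvd
dddAAdd
ddddddd
k=13  ddddddd
ddddddd
ddAAAAd
ddAA<Ad
dddAAdd
ddddddd
k=14  ddddddd
ddddddd
ddAA^Ad
ddAAAAd
dddAAdd
ddddddd
k=15  ddddddd
ddddddd
ddA<dAd
ddAAAAd
dddAAdd
ddddddd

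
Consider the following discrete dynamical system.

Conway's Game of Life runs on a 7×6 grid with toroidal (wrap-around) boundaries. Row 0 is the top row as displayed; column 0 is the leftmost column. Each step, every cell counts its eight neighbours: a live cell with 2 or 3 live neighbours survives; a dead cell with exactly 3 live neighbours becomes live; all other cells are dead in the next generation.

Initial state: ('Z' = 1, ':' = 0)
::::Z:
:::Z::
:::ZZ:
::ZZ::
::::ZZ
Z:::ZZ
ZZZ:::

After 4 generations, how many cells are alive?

13

gen 0: ::::Z:
:::Z::
:::ZZ:
::ZZ::
::::ZZ
Z:::ZZ
ZZZ:::
gen 1: :ZZZ::
:::Z::
::::Z:
::Z::Z
Z:::::
:::ZZ:
ZZ:ZZ:
gen 2: ZZ::::
:::ZZ:
:::ZZ:
:::::Z
:::ZZZ
ZZZZZ:
ZZ:::Z
gen 3: :ZZ:Z:
::ZZZZ
:::Z:Z
:::::Z
:Z::::
::::::
:::ZZ:
gen 4: :Z::::
ZZ:::Z
Z:ZZ:Z
Z:::Z:
::::::
::::::
::ZZZ:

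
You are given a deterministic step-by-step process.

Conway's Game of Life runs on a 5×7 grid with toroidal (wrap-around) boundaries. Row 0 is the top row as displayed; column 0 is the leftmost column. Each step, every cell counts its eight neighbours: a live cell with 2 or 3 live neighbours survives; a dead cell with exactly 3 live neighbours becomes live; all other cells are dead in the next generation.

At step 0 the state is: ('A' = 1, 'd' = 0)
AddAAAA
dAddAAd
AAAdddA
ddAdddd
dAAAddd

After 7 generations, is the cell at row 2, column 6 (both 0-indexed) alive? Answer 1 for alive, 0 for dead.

1

step 0: AddAAAA
dAddAAd
AAAdddA
ddAdddd
dAAAddd
step 1: AdddddA
ddddddd
AdAAdAA
ddddddd
AAdddAA
step 2: dAdddAd
dAdddAd
ddddddA
ddAdAdd
dAdddAd
step 3: AAAdAAA
AddddAA
dddddAd
dddddAd
dAAdAAd
step 4: ddAdddd
ddddddd
ddddAAd
dddddAA
ddAdddd
step 5: ddddddd
ddddddd
ddddAAA
ddddAAA
ddddddd
step 6: ddddddd
dddddAd
ddddAdA
ddddAdA
dddddAd
step 7: ddddddd
dddddAd
ddddAdA
ddddAdA
dddddAd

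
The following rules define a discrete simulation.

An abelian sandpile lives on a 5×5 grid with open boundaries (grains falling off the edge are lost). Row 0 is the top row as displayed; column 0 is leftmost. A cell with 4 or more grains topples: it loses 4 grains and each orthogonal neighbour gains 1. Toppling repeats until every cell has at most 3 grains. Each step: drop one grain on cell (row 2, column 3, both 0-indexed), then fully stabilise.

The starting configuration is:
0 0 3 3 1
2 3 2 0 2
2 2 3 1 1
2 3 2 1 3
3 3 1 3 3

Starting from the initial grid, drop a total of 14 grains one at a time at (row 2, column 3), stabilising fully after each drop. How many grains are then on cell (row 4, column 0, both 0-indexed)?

step 0: 0 0 3 3 1
2 3 2 0 2
2 2 3 1 1
2 3 2 1 3
3 3 1 3 3
step 1: 0 0 3 3 1
2 3 2 0 2
2 2 3 2 1
2 3 2 1 3
3 3 1 3 3
step 2: 0 0 3 3 1
2 3 2 0 2
2 2 3 3 1
2 3 2 1 3
3 3 1 3 3
step 3: 0 0 3 3 1
2 3 3 1 2
2 3 0 1 2
2 3 3 2 3
3 3 1 3 3
step 4: 0 0 3 3 1
2 3 3 1 2
2 3 0 2 2
2 3 3 2 3
3 3 1 3 3
step 5: 0 0 3 3 1
2 3 3 1 2
2 3 0 3 2
2 3 3 2 3
3 3 1 3 3
step 6: 0 0 3 3 1
2 3 3 2 2
2 3 1 0 3
2 3 3 3 3
3 3 1 3 3
step 7: 0 0 3 3 1
2 3 3 2 2
2 3 1 1 3
2 3 3 3 3
3 3 1 3 3
step 8: 0 0 3 3 1
2 3 3 2 2
2 3 1 2 3
2 3 3 3 3
3 3 1 3 3
step 9: 0 0 3 3 1
2 3 3 2 2
2 3 1 3 3
2 3 3 3 3
3 3 1 3 3
step 10: 1 3 2 2 3
1 0 2 0 1
2 2 1 3 3
2 1 2 1 3
1 3 1 3 1
step 11: 1 3 2 2 3
1 0 2 1 2
2 2 2 1 1
2 1 2 3 0
1 3 1 3 2
step 12: 1 3 2 2 3
1 0 2 1 2
2 2 2 2 1
2 1 2 3 0
1 3 1 3 2
step 13: 1 3 2 2 3
1 0 2 1 2
2 2 2 3 1
2 1 2 3 0
1 3 1 3 2
step 14: 1 3 2 2 3
1 0 2 2 2
2 2 3 1 2
2 1 3 1 1
1 3 2 0 3

1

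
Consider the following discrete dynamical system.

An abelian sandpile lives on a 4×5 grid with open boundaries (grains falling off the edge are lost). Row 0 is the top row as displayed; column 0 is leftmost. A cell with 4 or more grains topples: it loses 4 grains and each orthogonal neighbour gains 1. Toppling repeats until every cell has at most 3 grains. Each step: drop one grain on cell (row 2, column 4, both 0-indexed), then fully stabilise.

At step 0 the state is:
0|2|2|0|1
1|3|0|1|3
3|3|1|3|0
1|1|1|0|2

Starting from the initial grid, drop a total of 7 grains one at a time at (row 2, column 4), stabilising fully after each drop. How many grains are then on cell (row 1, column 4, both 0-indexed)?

k=0  0|2|2|0|1
1|3|0|1|3
3|3|1|3|0
1|1|1|0|2
k=1  0|2|2|0|1
1|3|0|1|3
3|3|1|3|1
1|1|1|0|2
k=2  0|2|2|0|1
1|3|0|1|3
3|3|1|3|2
1|1|1|0|2
k=3  0|2|2|0|1
1|3|0|1|3
3|3|1|3|3
1|1|1|0|2
k=4  0|2|2|0|2
1|3|0|3|0
3|3|2|0|2
1|1|1|1|3
k=5  0|2|2|0|2
1|3|0|3|0
3|3|2|0|3
1|1|1|1|3
k=6  0|2|2|0|2
1|3|0|3|1
3|3|2|1|1
1|1|1|2|0
k=7  0|2|2|0|2
1|3|0|3|1
3|3|2|1|2
1|1|1|2|0

1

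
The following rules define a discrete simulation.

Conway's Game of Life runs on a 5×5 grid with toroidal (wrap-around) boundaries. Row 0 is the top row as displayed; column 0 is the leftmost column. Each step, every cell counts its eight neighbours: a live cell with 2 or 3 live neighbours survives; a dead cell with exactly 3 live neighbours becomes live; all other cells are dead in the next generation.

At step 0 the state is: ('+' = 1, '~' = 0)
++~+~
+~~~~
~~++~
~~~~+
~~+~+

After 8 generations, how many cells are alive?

4

step 0: ++~+~
+~~~~
~~++~
~~~~+
~~+~+
step 1: ++++~
+~~+~
~~~++
~~+~+
~++~+
step 2: ~~~~~
+~~~~
+~+~~
~++~+
~~~~+
step 3: ~~~~~
~+~~~
+~+++
~++~+
+~~+~
step 4: ~~~~~
+++++
~~~~+
~~~~~
+++++
step 5: ~~~~~
+++++
~++~+
~++~~
+++++
step 6: ~~~~~
~~~~+
~~~~+
~~~~~
+~~++
step 7: +~~+~
~~~~~
~~~~~
+~~+~
~~~~+
step 8: ~~~~+
~~~~~
~~~~~
~~~~+
+~~+~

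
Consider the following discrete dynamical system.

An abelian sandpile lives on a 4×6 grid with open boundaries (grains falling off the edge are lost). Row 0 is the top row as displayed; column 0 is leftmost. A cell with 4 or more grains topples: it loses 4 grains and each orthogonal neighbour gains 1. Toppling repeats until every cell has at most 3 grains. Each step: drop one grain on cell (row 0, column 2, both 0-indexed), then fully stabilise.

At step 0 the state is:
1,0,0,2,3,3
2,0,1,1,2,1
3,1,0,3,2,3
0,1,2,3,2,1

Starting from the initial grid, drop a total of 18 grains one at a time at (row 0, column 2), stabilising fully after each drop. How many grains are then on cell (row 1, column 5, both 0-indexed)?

0) 1,0,0,2,3,3
2,0,1,1,2,1
3,1,0,3,2,3
0,1,2,3,2,1
1) 1,0,1,2,3,3
2,0,1,1,2,1
3,1,0,3,2,3
0,1,2,3,2,1
2) 1,0,2,2,3,3
2,0,1,1,2,1
3,1,0,3,2,3
0,1,2,3,2,1
3) 1,0,3,2,3,3
2,0,1,1,2,1
3,1,0,3,2,3
0,1,2,3,2,1
4) 1,1,0,3,3,3
2,0,2,1,2,1
3,1,0,3,2,3
0,1,2,3,2,1
5) 1,1,1,3,3,3
2,0,2,1,2,1
3,1,0,3,2,3
0,1,2,3,2,1
6) 1,1,2,3,3,3
2,0,2,1,2,1
3,1,0,3,2,3
0,1,2,3,2,1
7) 1,1,3,3,3,3
2,0,2,1,2,1
3,1,0,3,2,3
0,1,2,3,2,1
8) 1,2,1,1,1,0
2,0,3,2,3,2
3,1,0,3,2,3
0,1,2,3,2,1
9) 1,2,2,1,1,0
2,0,3,2,3,2
3,1,0,3,2,3
0,1,2,3,2,1
10) 1,2,3,1,1,0
2,0,3,2,3,2
3,1,0,3,2,3
0,1,2,3,2,1
11) 1,3,1,2,1,0
2,1,0,3,3,2
3,1,1,3,2,3
0,1,2,3,2,1
12) 1,3,2,2,1,0
2,1,0,3,3,2
3,1,1,3,2,3
0,1,2,3,2,1
13) 1,3,3,2,1,0
2,1,0,3,3,2
3,1,1,3,2,3
0,1,2,3,2,1
14) 2,0,1,3,1,0
2,2,1,3,3,2
3,1,1,3,2,3
0,1,2,3,2,1
15) 2,0,2,3,1,0
2,2,1,3,3,2
3,1,1,3,2,3
0,1,2,3,2,1
16) 2,0,3,3,1,0
2,2,1,3,3,2
3,1,1,3,2,3
0,1,2,3,2,1
17) 2,1,1,1,3,1
2,2,3,2,2,0
3,1,2,2,2,1
0,1,3,1,0,3
18) 2,1,2,1,3,1
2,2,3,2,2,0
3,1,2,2,2,1
0,1,3,1,0,3

0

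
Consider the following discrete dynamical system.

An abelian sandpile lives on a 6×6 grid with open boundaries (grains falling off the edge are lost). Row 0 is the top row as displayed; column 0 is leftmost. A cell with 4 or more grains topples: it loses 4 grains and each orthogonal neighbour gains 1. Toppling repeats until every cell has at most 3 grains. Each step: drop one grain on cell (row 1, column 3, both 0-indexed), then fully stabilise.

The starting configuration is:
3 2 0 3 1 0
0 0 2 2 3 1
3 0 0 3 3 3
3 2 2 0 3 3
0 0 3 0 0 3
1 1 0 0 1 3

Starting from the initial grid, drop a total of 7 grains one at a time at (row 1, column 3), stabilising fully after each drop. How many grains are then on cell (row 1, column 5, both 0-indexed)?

t=0: 3 2 0 3 1 0
0 0 2 2 3 1
3 0 0 3 3 3
3 2 2 0 3 3
0 0 3 0 0 3
1 1 0 0 1 3
t=1: 3 2 0 3 1 0
0 0 2 3 3 1
3 0 0 3 3 3
3 2 2 0 3 3
0 0 3 0 0 3
1 1 0 0 1 3
t=2: 3 2 1 0 3 0
0 0 3 3 1 3
3 0 1 1 3 1
3 2 2 2 1 2
0 0 3 0 2 1
1 1 0 0 2 0
t=3: 3 2 2 1 3 0
0 1 0 1 2 3
3 0 2 2 3 1
3 2 2 2 1 2
0 0 3 0 2 1
1 1 0 0 2 0
t=4: 3 2 2 1 3 0
0 1 0 2 2 3
3 0 2 2 3 1
3 2 2 2 1 2
0 0 3 0 2 1
1 1 0 0 2 0
t=5: 3 2 2 1 3 0
0 1 0 3 2 3
3 0 2 2 3 1
3 2 2 2 1 2
0 0 3 0 2 1
1 1 0 0 2 0
t=6: 3 2 2 2 3 0
0 1 1 0 3 3
3 0 2 3 3 1
3 2 2 2 1 2
0 0 3 0 2 1
1 1 0 0 2 0
t=7: 3 2 2 2 3 0
0 1 1 1 3 3
3 0 2 3 3 1
3 2 2 2 1 2
0 0 3 0 2 1
1 1 0 0 2 0

3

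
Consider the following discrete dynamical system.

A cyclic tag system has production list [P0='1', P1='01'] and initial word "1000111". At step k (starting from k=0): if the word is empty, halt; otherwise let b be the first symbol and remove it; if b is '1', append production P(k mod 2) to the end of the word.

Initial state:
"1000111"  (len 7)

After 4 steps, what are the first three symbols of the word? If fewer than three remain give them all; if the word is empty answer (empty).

111

t=0: "1000111"  (len 7)
t=1: "0001111"  (len 7)
t=2: "001111"  (len 6)
t=3: "01111"  (len 5)
t=4: "1111"  (len 4)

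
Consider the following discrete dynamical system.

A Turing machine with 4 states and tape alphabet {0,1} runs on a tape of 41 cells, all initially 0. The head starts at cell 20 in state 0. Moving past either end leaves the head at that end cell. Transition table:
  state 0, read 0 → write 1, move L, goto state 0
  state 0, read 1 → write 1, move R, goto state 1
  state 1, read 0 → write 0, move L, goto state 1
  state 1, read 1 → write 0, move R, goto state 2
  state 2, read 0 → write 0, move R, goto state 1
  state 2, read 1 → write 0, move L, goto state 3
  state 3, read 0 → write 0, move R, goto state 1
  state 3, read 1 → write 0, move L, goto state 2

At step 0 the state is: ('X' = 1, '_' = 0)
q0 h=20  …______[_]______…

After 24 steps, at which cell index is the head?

t=0: q0 h=20  …______[_]______…
t=1: q0 h=19  …______[_]X_____…
t=2: q0 h=18  …______[_]XX____…
t=3: q0 h=17  …______[_]XXX___…
t=4: q0 h=16  …______[_]XXXX__…
t=5: q0 h=15  …______[_]XXXXX_…
t=6: q0 h=14  …______[_]XXXXXX…
t=7: q0 h=13  …______[_]XXXXXX…
t=8: q0 h=12  …______[_]XXXXXX…
t=9: q0 h=11  …______[_]XXXXXX…
t=10: q0 h=10  …______[_]XXXXXX…
t=11: q0 h= 9  …______[_]XXXXXX…
t=12: q0 h= 8  …______[_]XXXXXX…
t=13: q0 h= 7  …______[_]XXXXXX…
t=14: q0 h= 6  |______[_]XXXXXX…
t=15: q0 h= 5  |_____[_]XXXXXX…
t=16: q0 h= 4  |____[_]XXXXXX…
t=17: q0 h= 3  |___[_]XXXXXX…
t=18: q0 h= 2  |__[_]XXXXXX…
t=19: q0 h= 1  |_[_]XXXXXX…
t=20: q0 h= 0  |[_]XXXXXX…
t=21: q0 h= 0  |[X]XXXXXX…
t=22: q1 h= 1  |X[X]XXXXXX…
t=23: q2 h= 2  |X_[X]XXXXXX…
t=24: q3 h= 1  |X[_]_XXXXX…

1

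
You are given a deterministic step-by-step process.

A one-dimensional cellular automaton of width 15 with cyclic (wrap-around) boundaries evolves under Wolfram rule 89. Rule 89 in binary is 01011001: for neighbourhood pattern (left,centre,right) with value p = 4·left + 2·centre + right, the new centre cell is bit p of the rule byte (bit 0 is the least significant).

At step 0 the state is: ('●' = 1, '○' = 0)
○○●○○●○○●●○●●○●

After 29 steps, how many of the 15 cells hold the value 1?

9

step 0: ○○●○○●○○●●○●●○●
step 1: ●○○●○○●○●●○●●○○
step 2: ○●○○●○○○●●○●●●○
step 3: ○○●○○●●○●●○●○●●
step 4: ●○○●○●●○●●○○○●●
step 5: ●●○○○●●○●●●●○●○
step 6: ●●●●○●●○●○○●○○○
step 7: ●○○●○●●○○●○○●●○
step 8: ○●○○○●●●○○●○●●○
step 9: ○○●●○●○●●○○○●●●
step 10: ●○●●○○○●●●●○●○●
step 11: ●○●●●●○●○○●○○○●
step 12: ●○●○○●○○●○○●●○●
step 13: ●○○●○○●○○●○●●○●
step 14: ●●○○●○○●○○○●●○●
step 15: ○●●○○●○○●●○●●○●
step 16: ○●●●○○●○●●○●●○○
step 17: ○●○●●○○○●●○●●●●
step 18: ○○○●●●●○●●○●○○●
step 19: ●●○●○○●○●●○○●○○
step 20: ●●○○●○○○●●●○○●○
step 21: ●●●○○●●○●○●●○○○
step 22: ●○●●○●●○○○●●●●○
step 23: ○○●●○●●●●○●○○●○
step 24: ●○●●○●○○●○○●○○●
step 25: ●○●●○○●○○●○○●○●
step 26: ●○●●●○○●○○●○○○●
step 27: ●○●○●●○○●○○●●○●
step 28: ●○○○●●●○○●○●●○●
step 29: ●●●○●○●●○○○●●○●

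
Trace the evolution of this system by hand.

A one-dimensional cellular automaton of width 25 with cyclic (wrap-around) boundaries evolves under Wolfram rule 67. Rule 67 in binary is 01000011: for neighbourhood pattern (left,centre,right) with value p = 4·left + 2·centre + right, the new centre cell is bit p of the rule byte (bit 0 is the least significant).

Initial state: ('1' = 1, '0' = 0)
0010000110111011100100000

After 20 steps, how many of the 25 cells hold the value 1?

step 0: 0010000110111011100100000
step 1: 1100111010001000101001111
step 2: 0101001000110011000010000
step 3: 1000010011010101011100111
step 4: 1011100101000000000101000
step 5: 0000101000011111111000011
step 6: 0111000011100000001011101
step 7: 0001011100101111110000100
step 8: 1110000101000000010111001
step 9: 0010111000011111100001010
step 10: 1100001011100000101110000
step 11: 0101110000101111000010111
step 12: 0000010111000001011100001
step 13: 0111100001011110000101110
step 14: 1000101110000010111000010
step 15: 0011000010111100001011100
step 16: 1101011100000101110000101
step 17: 0100000101111000010111000
step 18: 1001111000001011100001011
step 19: 1010001011110000101110000
step 20: 0000110000010111000010111

10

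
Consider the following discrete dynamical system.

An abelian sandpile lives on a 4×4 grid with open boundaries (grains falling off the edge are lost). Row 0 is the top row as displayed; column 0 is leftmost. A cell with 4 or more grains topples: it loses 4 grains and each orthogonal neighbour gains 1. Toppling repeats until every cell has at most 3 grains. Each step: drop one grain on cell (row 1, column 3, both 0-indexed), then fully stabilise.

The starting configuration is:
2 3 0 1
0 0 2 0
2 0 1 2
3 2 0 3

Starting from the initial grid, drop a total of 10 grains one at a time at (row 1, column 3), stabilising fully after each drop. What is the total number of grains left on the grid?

23

k=0  2 3 0 1
0 0 2 0
2 0 1 2
3 2 0 3
k=1  2 3 0 1
0 0 2 1
2 0 1 2
3 2 0 3
k=2  2 3 0 1
0 0 2 2
2 0 1 2
3 2 0 3
k=3  2 3 0 1
0 0 2 3
2 0 1 2
3 2 0 3
k=4  2 3 0 2
0 0 3 0
2 0 1 3
3 2 0 3
k=5  2 3 0 2
0 0 3 1
2 0 1 3
3 2 0 3
k=6  2 3 0 2
0 0 3 2
2 0 1 3
3 2 0 3
k=7  2 3 0 2
0 0 3 3
2 0 1 3
3 2 0 3
k=8  2 3 1 3
0 1 0 2
2 0 3 1
3 2 1 0
k=9  2 3 1 3
0 1 0 3
2 0 3 1
3 2 1 0
k=10  2 3 2 0
0 1 1 1
2 0 3 2
3 2 1 0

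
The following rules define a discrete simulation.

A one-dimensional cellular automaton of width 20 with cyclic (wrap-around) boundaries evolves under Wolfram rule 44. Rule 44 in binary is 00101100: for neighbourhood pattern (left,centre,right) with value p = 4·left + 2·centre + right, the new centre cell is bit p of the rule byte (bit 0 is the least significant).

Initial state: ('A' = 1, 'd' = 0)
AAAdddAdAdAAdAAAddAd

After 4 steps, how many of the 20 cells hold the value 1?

t=0: AAAdddAdAdAAdAAAddAd
t=1: AdddddAAAAAdAAddddAA
t=2: ddddddAddddAAdddddAd
t=3: ddddddAddddAddddddAd
t=4: ddddddAddddAddddddAd

3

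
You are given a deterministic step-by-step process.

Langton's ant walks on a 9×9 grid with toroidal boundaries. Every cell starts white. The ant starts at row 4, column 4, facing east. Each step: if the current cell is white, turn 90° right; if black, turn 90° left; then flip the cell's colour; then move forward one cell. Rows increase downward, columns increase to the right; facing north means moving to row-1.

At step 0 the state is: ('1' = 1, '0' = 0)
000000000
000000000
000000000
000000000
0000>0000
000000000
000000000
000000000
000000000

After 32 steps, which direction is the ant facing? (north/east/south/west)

west

k=0  000000000
000000000
000000000
000000000
0000>0000
000000000
000000000
000000000
000000000
k=1  000000000
000000000
000000000
000000000
000010000
0000v0000
000000000
000000000
000000000
k=2  000000000
000000000
000000000
000000000
000010000
000<10000
000000000
000000000
000000000
k=3  000000000
000000000
000000000
000000000
000^10000
000110000
000000000
000000000
000000000
k=4  000000000
000000000
000000000
000000000
0001>0000
000110000
000000000
000000000
000000000
k=5  000000000
000000000
000000000
0000^0000
000100000
000110000
000000000
000000000
000000000
k=6  000000000
000000000
000000000
00001>000
000100000
000110000
000000000
000000000
000000000
k=7  000000000
000000000
000000000
000011000
00010v000
000110000
000000000
000000000
000000000
k=8  000000000
000000000
000000000
000011000
0001<1000
000110000
000000000
000000000
000000000
k=9  000000000
000000000
000000000
0000^1000
000111000
000110000
000000000
000000000
000000000
k=10  000000000
000000000
000000000
000<01000
000111000
000110000
000000000
000000000
000000000
k=11  000000000
000000000
000^00000
000101000
000111000
000110000
000000000
000000000
000000000
k=12  000000000
000000000
0001>0000
000101000
000111000
000110000
000000000
000000000
000000000
k=13  000000000
000000000
000110000
0001v1000
000111000
000110000
000000000
000000000
000000000
k=14  000000000
000000000
000110000
000<11000
000111000
000110000
000000000
000000000
000000000
k=15  000000000
000000000
000110000
000011000
000v11000
000110000
000000000
000000000
000000000
k=16  000000000
000000000
000110000
000011000
0000>1000
000110000
000000000
000000000
000000000
k=17  000000000
000000000
000110000
0000^1000
000001000
000110000
000000000
000000000
000000000
k=18  000000000
000000000
000110000
000<01000
000001000
000110000
000000000
000000000
000000000
k=19  000000000
000000000
000^10000
000101000
000001000
000110000
000000000
000000000
000000000
k=20  000000000
000000000
00<010000
000101000
000001000
000110000
000000000
000000000
000000000
k=21  000000000
00^000000
001010000
000101000
000001000
000110000
000000000
000000000
000000000
k=22  000000000
001>00000
001010000
000101000
000001000
000110000
000000000
000000000
000000000
k=23  000000000
001100000
001v10000
000101000
000001000
000110000
000000000
000000000
000000000
k=24  000000000
001100000
00<110000
000101000
000001000
000110000
000000000
000000000
000000000
k=25  000000000
001100000
000110000
00v101000
000001000
000110000
000000000
000000000
000000000
k=26  000000000
001100000
000110000
0<1101000
000001000
000110000
000000000
000000000
000000000
k=27  000000000
001100000
0^0110000
011101000
000001000
000110000
000000000
000000000
000000000
k=28  000000000
001100000
01>110000
011101000
000001000
000110000
000000000
000000000
000000000
k=29  000000000
001100000
011110000
01v101000
000001000
000110000
000000000
000000000
000000000
k=30  000000000
001100000
011110000
010>01000
000001000
000110000
000000000
000000000
000000000
k=31  000000000
001100000
011^10000
010001000
000001000
000110000
000000000
000000000
000000000
k=32  000000000
001100000
01<010000
010001000
000001000
000110000
000000000
000000000
000000000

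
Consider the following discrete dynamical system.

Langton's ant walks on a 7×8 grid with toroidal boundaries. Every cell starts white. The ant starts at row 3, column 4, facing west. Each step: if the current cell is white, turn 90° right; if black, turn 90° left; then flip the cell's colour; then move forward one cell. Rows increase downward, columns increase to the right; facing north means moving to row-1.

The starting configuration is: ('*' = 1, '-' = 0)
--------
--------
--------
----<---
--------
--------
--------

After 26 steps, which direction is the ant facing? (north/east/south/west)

gen 0: --------
--------
--------
----<---
--------
--------
--------
gen 1: --------
--------
----^---
----*---
--------
--------
--------
gen 2: --------
--------
----*>--
----*---
--------
--------
--------
gen 3: --------
--------
----**--
----*v--
--------
--------
--------
gen 4: --------
--------
----**--
----<*--
--------
--------
--------
gen 5: --------
--------
----**--
-----*--
----v---
--------
--------
gen 6: --------
--------
----**--
-----*--
---<*---
--------
--------
gen 7: --------
--------
----**--
---^-*--
---**---
--------
--------
gen 8: --------
--------
----**--
---*>*--
---**---
--------
--------
gen 9: --------
--------
----**--
---***--
---*v---
--------
--------
gen 10: --------
--------
----**--
---***--
---*->--
--------
--------
gen 11: --------
--------
----**--
---***--
---*-*--
-----v--
--------
gen 12: --------
--------
----**--
---***--
---*-*--
----<*--
--------
gen 13: --------
--------
----**--
---***--
---*^*--
----**--
--------
gen 14: --------
--------
----**--
---***--
---**>--
----**--
--------
gen 15: --------
--------
----**--
---**^--
---**---
----**--
--------
gen 16: --------
--------
----**--
---*<---
---**---
----**--
--------
gen 17: --------
--------
----**--
---*----
---*v---
----**--
--------
gen 18: --------
--------
----**--
---*----
---*->--
----**--
--------
gen 19: --------
--------
----**--
---*----
---*-*--
----*v--
--------
gen 20: --------
--------
----**--
---*----
---*-*--
----*->-
--------
gen 21: --------
--------
----**--
---*----
---*-*--
----*-*-
------v-
gen 22: --------
--------
----**--
---*----
---*-*--
----*-*-
-----<*-
gen 23: --------
--------
----**--
---*----
---*-*--
----*^*-
-----**-
gen 24: --------
--------
----**--
---*----
---*-*--
----**>-
-----**-
gen 25: --------
--------
----**--
---*----
---*-*^-
----**--
-----**-
gen 26: --------
--------
----**--
---*----
---*-**>
----**--
-----**-

east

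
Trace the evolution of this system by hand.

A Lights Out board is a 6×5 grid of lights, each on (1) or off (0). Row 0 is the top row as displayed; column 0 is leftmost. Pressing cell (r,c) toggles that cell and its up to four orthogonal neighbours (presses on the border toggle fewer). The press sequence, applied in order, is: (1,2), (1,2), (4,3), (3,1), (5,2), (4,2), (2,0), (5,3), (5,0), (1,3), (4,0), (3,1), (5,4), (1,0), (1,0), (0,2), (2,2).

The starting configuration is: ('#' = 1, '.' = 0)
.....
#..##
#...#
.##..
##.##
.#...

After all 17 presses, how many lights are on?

14

gen 0: .....
#..##
#...#
.##..
##.##
.#...
gen 1: ..#..
###.#
#.#.#
.##..
##.##
.#...
gen 2: .....
#..##
#...#
.##..
##.##
.#...
gen 3: .....
#..##
#...#
.###.
###..
.#.#.
gen 4: .....
#..##
##..#
#..#.
#.#..
.#.#.
gen 5: .....
#..##
##..#
#..#.
#....
..#..
gen 6: .....
#..##
##..#
#.##.
####.
.....
gen 7: .....
...##
....#
..##.
####.
.....
gen 8: .....
...##
....#
..##.
###..
..###
gen 9: .....
...##
....#
..##.
.##..
#####
gen 10: ...#.
..#..
...##
..##.
.##..
#####
gen 11: ...#.
..#..
...##
#.##.
#.#..
.####
gen 12: ...#.
..#..
.#.##
.#.#.
###..
.####
gen 13: ...#.
..#..
.#.##
.#.#.
###.#
.##..
gen 14: #..#.
###..
##.##
.#.#.
###.#
.##..
gen 15: ...#.
..#..
.#.##
.#.#.
###.#
.##..
gen 16: .##..
.....
.#.##
.#.#.
###.#
.##..
gen 17: .##..
..#..
..#.#
.###.
###.#
.##..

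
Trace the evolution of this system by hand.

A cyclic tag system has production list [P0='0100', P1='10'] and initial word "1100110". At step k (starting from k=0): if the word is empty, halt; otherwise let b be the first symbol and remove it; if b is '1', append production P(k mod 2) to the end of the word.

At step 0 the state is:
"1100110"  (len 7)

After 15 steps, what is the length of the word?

gen 0: "1100110"  (len 7)
gen 1: "1001100100"  (len 10)
gen 2: "00110010010"  (len 11)
gen 3: "0110010010"  (len 10)
gen 4: "110010010"  (len 9)
gen 5: "100100100100"  (len 12)
gen 6: "0010010010010"  (len 13)
gen 7: "010010010010"  (len 12)
gen 8: "10010010010"  (len 11)
gen 9: "00100100100100"  (len 14)
gen 10: "0100100100100"  (len 13)
gen 11: "100100100100"  (len 12)
gen 12: "0010010010010"  (len 13)
gen 13: "010010010010"  (len 12)
gen 14: "10010010010"  (len 11)
gen 15: "00100100100100"  (len 14)

14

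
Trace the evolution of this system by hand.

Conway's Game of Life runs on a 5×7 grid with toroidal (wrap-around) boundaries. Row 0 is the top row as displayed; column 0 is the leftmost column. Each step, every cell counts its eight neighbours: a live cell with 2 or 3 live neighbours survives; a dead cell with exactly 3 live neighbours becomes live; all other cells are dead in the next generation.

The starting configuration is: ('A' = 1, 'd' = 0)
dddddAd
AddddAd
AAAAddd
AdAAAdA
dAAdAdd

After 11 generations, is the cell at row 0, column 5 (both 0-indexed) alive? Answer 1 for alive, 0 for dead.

step 0: dddddAd
AddddAd
AAAAddd
AdAAAdA
dAAdAdd
step 1: dAddAAA
AdAdAdd
dddddAd
ddddAAA
AAAdAdA
step 2: ddddAdd
AAdAAdd
dddAddd
dAdAAdd
dAAdddd
step 3: AdddAdd
ddAAAdd
AAddddd
dAdAAdd
dAAdAdd
step 4: ddddAAd
AdAAAdd
AAddddd
dddAAdd
AAAdAAd
step 5: Adddddd
AdAAAAA
AAddddd
dddAAAA
dAAdddA
step 6: ddddAdd
ddAAAAd
dAddddd
dddAAAA
dAAAAdA
step 7: dAddddd
ddAAAAd
ddddddA
dAddddA
AdAdddA
step 8: AAddAAA
ddAAAAd
AdAAAdA
dAdddAA
ddAdddA
step 9: AAddddd
ddddddd
Adddddd
dAddAdd
ddAdAdd
step 10: dAddddd
AAddddd
ddddddd
dAdAddd
AdAAddd
step 11: ddddddd
AAddddd
AAAdddd
dAdAddd
AddAddd

0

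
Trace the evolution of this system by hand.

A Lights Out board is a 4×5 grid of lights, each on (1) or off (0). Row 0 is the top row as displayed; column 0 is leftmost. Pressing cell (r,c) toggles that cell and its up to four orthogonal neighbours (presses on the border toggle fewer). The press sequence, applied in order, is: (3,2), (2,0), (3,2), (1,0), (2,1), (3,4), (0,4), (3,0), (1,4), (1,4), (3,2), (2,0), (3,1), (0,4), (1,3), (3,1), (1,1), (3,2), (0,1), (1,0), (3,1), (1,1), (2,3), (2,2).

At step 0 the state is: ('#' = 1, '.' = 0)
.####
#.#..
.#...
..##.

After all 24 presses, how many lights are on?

11

0) .####
#.#..
.#...
..##.
1) .####
#.#..
.##..
.#...
2) .####
..#..
#.#..
##...
3) .####
..#..
#....
#.##.
4) #####
###..
.....
#.##.
5) #####
#.#..
###..
####.
6) #####
#.#..
###.#
###.#
7) ###..
#.#.#
###.#
###.#
8) ###..
#.#.#
.##.#
..#.#
9) ###.#
#.##.
.##..
..#.#
10) ###..
#.#.#
.##.#
..#.#
11) ###..
#.#.#
.#..#
.#.##
12) ###..
..#.#
#...#
##.##
13) ###..
..#.#
##..#
..###
14) #####
..#..
##..#
..###
15) ###.#
...##
##.##
..###
16) ###.#
...##
#..##
##.##
17) #.#.#
#####
##.##
##.##
18) #.#.#
#####
#####
#.#.#
19) .#..#
#.###
#####
#.#.#
20) ##..#
.####
.####
#.#.#
21) ##..#
.####
..###
.#..#
22) #...#
#..##
.####
.#..#
23) #...#
#...#
.#...
.#.##
24) #...#
#.#.#
..##.
.####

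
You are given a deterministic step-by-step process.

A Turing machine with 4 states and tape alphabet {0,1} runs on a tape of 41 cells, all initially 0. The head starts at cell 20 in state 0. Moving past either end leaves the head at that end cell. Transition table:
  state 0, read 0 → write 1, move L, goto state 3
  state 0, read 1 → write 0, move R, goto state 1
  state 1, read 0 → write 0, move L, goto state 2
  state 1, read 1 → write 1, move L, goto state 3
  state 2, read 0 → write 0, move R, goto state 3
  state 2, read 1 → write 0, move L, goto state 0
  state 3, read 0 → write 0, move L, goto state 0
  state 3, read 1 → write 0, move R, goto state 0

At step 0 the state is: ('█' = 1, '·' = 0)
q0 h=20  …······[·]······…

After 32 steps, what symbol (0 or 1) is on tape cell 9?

0

gen 0: q0 h=20  …······[·]······…
gen 1: q3 h=19  …······[·]█·····…
gen 2: q0 h=18  …······[·]·█····…
gen 3: q3 h=17  …······[·]█·█···…
gen 4: q0 h=16  …······[·]·█·█··…
gen 5: q3 h=15  …······[·]█·█·█·…
gen 6: q0 h=14  …······[·]·█·█·█…
gen 7: q3 h=13  …······[·]█·█·█·…
gen 8: q0 h=12  …······[·]·█·█·█…
gen 9: q3 h=11  …······[·]█·█·█·…
gen 10: q0 h=10  …······[·]·█·█·█…
gen 11: q3 h= 9  …······[·]█·█·█·…
gen 12: q0 h= 8  …······[·]·█·█·█…
gen 13: q3 h= 7  …······[·]█·█·█·…
gen 14: q0 h= 6  |······[·]·█·█·█…
gen 15: q3 h= 5  |·····[·]█·█·█·…
gen 16: q0 h= 4  |····[·]·█·█·█…
gen 17: q3 h= 3  |···[·]█·█·█·…
gen 18: q0 h= 2  |··[·]·█·█·█…
gen 19: q3 h= 1  |·[·]█·█·█·…
gen 20: q0 h= 0  |[·]·█·█·█…
gen 21: q3 h= 0  |[█]·█·█·█…
gen 22: q0 h= 1  |·[·]█·█·█·…
gen 23: q3 h= 0  |[·]██·█·█…
gen 24: q0 h= 0  |[·]██·█·█…
gen 25: q3 h= 0  |[█]██·█·█…
gen 26: q0 h= 1  |·[█]█·█·█·…
gen 27: q1 h= 2  |··[█]·█·█·█…
gen 28: q3 h= 1  |·[·]█·█·█·…
gen 29: q0 h= 0  |[·]·█·█·█…
gen 30: q3 h= 0  |[█]·█·█·█…
gen 31: q0 h= 1  |·[·]█·█·█·…
gen 32: q3 h= 0  |[·]██·█·█…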